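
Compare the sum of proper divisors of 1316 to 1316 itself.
abundant

Proper divisors of 1316: sum = 1 + 2 + 4 + 7 + 14 + 28 + 47 + 94 + 188 + 329 + 658 = 1372
Since 1372 > 1316, 1316 is abundant.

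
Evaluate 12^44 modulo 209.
144

Repeated squaring. Binary of 44 = 101100.
12^1 ≡ 12 (mod 209); 12^2 ≡ 144 (mod 209); 12^4 ≡ 45 (mod 209); 12^8 ≡ 144 (mod 209); 12^16 ≡ 45 (mod 209); 12^32 ≡ 144 (mod 209)
12^44 = 12^4 × 12^8 × 12^32 ≡ 144 (mod 209)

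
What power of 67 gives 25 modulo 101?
8

Baby-step giant-step with step n = ⌈√101⌉ = 11.
Baby steps 67^j mod 101 (j:value) for j=0..10: 0:1, 1:67, 2:45, 3:86, 4:5, 5:32, 6:23, 7:26, 8:25, 9:59, 10:14.
h = 25 is already in the table at j=8, so x = 8.
Check: 67^8 ≡ 25 (mod 101).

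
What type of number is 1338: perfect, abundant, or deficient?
abundant

Proper divisors of 1338: sum = 1 + 2 + 3 + 6 + 223 + 446 + 669 = 1350
Since 1350 > 1338, 1338 is abundant.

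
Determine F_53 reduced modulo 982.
523

Matrix identity: Q^n = [[F_(n+1), F_n], [F_n, F_(n-1)]] with Q = [[1,1],[1,0]].
n = 53 = 110101₂. Square-and-multiply, entries mod 982:
Q^1 = [[1,1],[1,0]]
Q^3 = (Q^1)²·Q = [[3,2],[2,1]]
Q^6 = (Q^3)² = [[13,8],[8,5]]
Q^13 = (Q^6)²·Q = [[377,233],[233,144]]
Q^26 = (Q^13)² = [[18,607],[607,393]]
Q^53 = (Q^26)²·Q = [[572,523],[523,49]]
F_53 mod 982 = Q^53[0][1] = 523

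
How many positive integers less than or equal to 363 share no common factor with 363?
220

363 = 3 × 11^2
φ(n) = n × ∏(1 - 1/p) for each prime p dividing n
φ(363) = 363 × (1 - 1/3) × (1 - 1/11) = 220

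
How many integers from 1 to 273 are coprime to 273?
144

273 = 3 × 7 × 13
φ(n) = n × ∏(1 - 1/p) for each prime p dividing n
φ(273) = 273 × (1 - 1/3) × (1 - 1/7) × (1 - 1/13) = 144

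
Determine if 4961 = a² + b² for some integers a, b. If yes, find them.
44² + 55² (a=44, b=55)

Factorization: 4961 = 11^2 × 41
By Fermat: n is sum of two squares iff every prime p ≡ 3 (mod 4) appears to even power.
All primes ≡ 3 (mod 4) appear to even power.
Search a = 0, 1, 2, … for 4961 - a² a perfect square: first hit at a = 44: 4961 - 1936 = 3025 = 55².
4961 = 44² + 55² = 1936 + 3025 ✓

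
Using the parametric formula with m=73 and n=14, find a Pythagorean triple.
(5133, 2044, 5525)

Euclid's formula: a = m² - n², b = 2mn, c = m² + n²
m = 73, n = 14
a = 73² - 14² = 5329 - 196 = 5133
b = 2 × 73 × 14 = 2044
c = 73² + 14² = 5329 + 196 = 5525
Verification: 5133² + 2044² = 26347689 + 4177936 = 30525625 = 5525² ✓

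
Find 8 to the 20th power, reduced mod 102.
16

Repeated squaring. Binary of 20 = 10100.
8^1 ≡ 8 (mod 102); 8^2 ≡ 64 (mod 102); 8^4 ≡ 16 (mod 102); 8^8 ≡ 52 (mod 102); 8^16 ≡ 52 (mod 102)
8^20 = 8^4 × 8^16 ≡ 16 (mod 102)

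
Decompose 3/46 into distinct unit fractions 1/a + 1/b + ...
1/16 + 1/368

Greedy algorithm:
3/46: ceiling(46/3) = 16, use 1/16
1/368: ceiling(368/1) = 368, use 1/368
Result: 3/46 = 1/16 + 1/368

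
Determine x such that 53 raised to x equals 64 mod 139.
6

Baby-step giant-step with step n = ⌈√139⌉ = 12.
Baby steps 53^j mod 139 (j:value) for j=0..11: 0:1, 1:53, 2:29, 3:8, 4:7, 5:93, 6:64, 7:56, 8:49, 9:95, 10:31, 11:114.
h = 64 is already in the table at j=6, so x = 6.
Check: 53^6 ≡ 64 (mod 139).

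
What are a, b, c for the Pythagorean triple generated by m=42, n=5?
(1739, 420, 1789)

Euclid's formula: a = m² - n², b = 2mn, c = m² + n²
m = 42, n = 5
a = 42² - 5² = 1764 - 25 = 1739
b = 2 × 42 × 5 = 420
c = 42² + 5² = 1764 + 25 = 1789
Verification: 1739² + 420² = 3024121 + 176400 = 3200521 = 1789² ✓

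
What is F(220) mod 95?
60

Matrix identity: Q^n = [[F_(n+1), F_n], [F_n, F_(n-1)]] with Q = [[1,1],[1,0]].
n = 220 = 11011100₂. Square-and-multiply, entries mod 95:
Q^1 = [[1,1],[1,0]]
Q^3 = (Q^1)²·Q = [[3,2],[2,1]]
Q^6 = (Q^3)² = [[13,8],[8,5]]
Q^13 = (Q^6)²·Q = [[92,43],[43,49]]
Q^27 = (Q^13)²·Q = [[36,53],[53,78]]
Q^55 = (Q^27)²·Q = [[77,20],[20,57]]
Q^110 = (Q^55)² = [[59,20],[20,39]]
Q^220 = (Q^110)² = [[81,60],[60,21]]
F_220 mod 95 = Q^220[0][1] = 60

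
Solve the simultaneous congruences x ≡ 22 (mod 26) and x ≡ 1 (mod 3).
22

Using Chinese Remainder Theorem:
M = 26 × 3 = 78
M1 = 3, M2 = 26
y1 = 3^(-1) mod 26 = 9
y2 = 26^(-1) mod 3 = 2
x = (22×3×9 + 1×26×2) mod 78 = 22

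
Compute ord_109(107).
36

109 is prime, so ord(107) divides φ(109) = 108.
Divisors of 108: 1, 2, 3, 4, 6, 9, 12, 18, 27, 36, 54, 108.
Repeated squaring: 107^1 ≡ 107, 107^2 ≡ 4, 107^4 ≡ 16, 107^8 ≡ 38, 107^16 ≡ 27, 107^32 ≡ 75, 107^64 ≡ 66 (mod 109).
Test 107^d mod 109 for each divisor d in increasing order:
107^1 ≡ 107
107^2 ≡ 4
107^3 = 107^2·107^1 ≡ 101
107^4 ≡ 16
107^6 = 107^4·107^2 ≡ 64
107^9 = 107^8·107^1 ≡ 33
107^12 = 107^8·107^4 ≡ 63
107^18 = 107^16·107^2 ≡ 108
107^27 = 107^16·107^8·107^2·107^1 ≡ 76
107^36 = 107^32·107^4 ≡ 1  ← first divisor giving 1
The order is 36.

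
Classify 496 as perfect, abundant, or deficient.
perfect

Proper divisors of 496: sum = 1 + 2 + 4 + 8 + 16 + 31 + 62 + 124 + 248 = 496
Since 496 = 496, 496 is perfect.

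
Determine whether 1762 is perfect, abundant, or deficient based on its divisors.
deficient

Proper divisors of 1762: sum = 1 + 2 + 881 = 884
Since 884 < 1762, 1762 is deficient.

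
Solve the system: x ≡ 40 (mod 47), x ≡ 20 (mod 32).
980

Using Chinese Remainder Theorem:
M = 47 × 32 = 1504
M1 = 32, M2 = 47
y1 = 32^(-1) mod 47 = 25
y2 = 47^(-1) mod 32 = 15
x = (40×32×25 + 20×47×15) mod 1504 = 980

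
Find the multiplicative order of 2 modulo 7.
3

7 is prime, so ord(2) divides φ(7) = 6.
Divisors of 6: 1, 2, 3, 6.
Repeated squaring: 2^1 ≡ 2, 2^2 ≡ 4, 2^4 ≡ 2 (mod 7).
Test 2^d mod 7 for each divisor d in increasing order:
2^1 ≡ 2
2^2 ≡ 4
2^3 = 2^2·2^1 ≡ 1  ← first divisor giving 1
The order is 3.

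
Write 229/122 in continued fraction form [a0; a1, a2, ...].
[1; 1, 7, 7, 2]

Euclidean algorithm steps:
229 = 1 × 122 + 107
122 = 1 × 107 + 15
107 = 7 × 15 + 2
15 = 7 × 2 + 1
2 = 2 × 1 + 0
Continued fraction: [1; 1, 7, 7, 2]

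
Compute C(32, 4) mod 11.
1

Using Lucas' theorem:
Write n=32 and k=4 in base 11:
n in base 11: [2, 10]
k in base 11: [0, 4]
C(32,4) mod 11 = ∏ C(n_i, k_i) mod 11
Digit binomials (mod 11): C(2,0) = 1; C(10,4) = 210 ≡ 1
Product: 1 × 1 = 1 ≡ 1 (mod 11)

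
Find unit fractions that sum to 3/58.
1/20 + 1/580

Greedy algorithm:
3/58: ceiling(58/3) = 20, use 1/20
1/580: ceiling(580/1) = 580, use 1/580
Result: 3/58 = 1/20 + 1/580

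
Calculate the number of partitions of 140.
15065878135

p(n) counts ways to write n as a sum of positive integers (order ignored).
Euler's pentagonal recurrence: p(k) = p(k-1) + p(k-2) - p(k-5) - p(k-7) + p(k-12) + p(k-15) - ... (offsets j(3j∓1)/2, signs ++--, p(0)=1, p(<0)=0).
DP table for k = 0..139: p(0)=1, p(1)=1, p(2)=2, p(3)=3, p(4)=5, p(5)=7, p(6)=11, p(7)=15, p(8)=22, p(9)=30, p(10)=42, p(11)=56, p(12)=77, p(13)=101, p(14)=135, p(15)=176, p(16)=231, p(17)=297, p(18)=385, p(19)=490, p(20)=627, p(21)=792, p(22)=1002, p(23)=1255, p(24)=1575, p(25)=1958, p(26)=2436, p(27)=3010, p(28)=3718, p(29)=4565, p(30)=5604, p(31)=6842, p(32)=8349, p(33)=10143, p(34)=12310, p(35)=14883, p(36)=17977, p(37)=21637, p(38)=26015, p(39)=31185, p(40)=37338, p(41)=44583, p(42)=53174, p(43)=63261, p(44)=75175, p(45)=89134, p(46)=105558, p(47)=124754, p(48)=147273, p(49)=173525, p(50)=204226, p(51)=239943, p(52)=281589, p(53)=329931, p(54)=386155, p(55)=451276, p(56)=526823, p(57)=614154, p(58)=715220, p(59)=831820, p(60)=966467, p(61)=1121505, p(62)=1300156, p(63)=1505499, p(64)=1741630, p(65)=2012558, p(66)=2323520, p(67)=2679689, p(68)=3087735, p(69)=3554345, p(70)=4087968, p(71)=4697205, p(72)=5392783, p(73)=6185689, p(74)=7089500, p(75)=8118264, p(76)=9289091, p(77)=10619863, p(78)=12132164, p(79)=13848650, p(80)=15796476, p(81)=18004327, p(82)=20506255, p(83)=23338469, p(84)=26543660, p(85)=30167357, p(86)=34262962, p(87)=38887673, p(88)=44108109, p(89)=49995925, p(90)=56634173, p(91)=64112359, p(92)=72533807, p(93)=82010177, p(94)=92669720, p(95)=104651419, p(96)=118114304, p(97)=133230930, p(98)=150198136, p(99)=169229875, p(100)=190569292, p(101)=214481126, p(102)=241265379, p(103)=271248950, p(104)=304801365, p(105)=342325709, p(106)=384276336, p(107)=431149389, p(108)=483502844, p(109)=541946240, p(110)=607163746, p(111)=679903203, p(112)=761002156, p(113)=851376628, p(114)=952050665, p(115)=1064144451, p(116)=1188908248, p(117)=1327710076, p(118)=1482074143, p(119)=1653668665, p(120)=1844349560, p(121)=2056148051, p(122)=2291320912, p(123)=2552338241, p(124)=2841940500, p(125)=3163127352, p(126)=3519222692, p(127)=3913864295, p(128)=4351078600, p(129)=4835271870, p(130)=5371315400, p(131)=5964539504, p(132)=6620830889, p(133)=7346629512, p(134)=8149040695, p(135)=9035836076, p(136)=10015581680, p(137)=11097645016, p(138)=12292341831, p(139)=13610949895.
Final step: p(140) = p(139) + p(138) - p(135) - p(133) + p(128) + p(125) - p(118) - p(114) + p(105) + p(100) - p(89) - p(83) + p(70) + p(63) - p(48) - p(40) + p(23) + p(14)
= 13610949895 + 12292341831 - 9035836076 - 7346629512 + 4351078600 + 3163127352 - 1482074143 - 952050665 + 342325709 + 190569292 - 49995925 - 23338469 + 4087968 + 1505499 - 147273 - 37338 + 1255 + 135
= 15065878135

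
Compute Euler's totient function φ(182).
72

182 = 2 × 7 × 13
φ(n) = n × ∏(1 - 1/p) for each prime p dividing n
φ(182) = 182 × (1 - 1/2) × (1 - 1/7) × (1 - 1/13) = 72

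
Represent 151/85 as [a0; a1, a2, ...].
[1; 1, 3, 2, 9]

Euclidean algorithm steps:
151 = 1 × 85 + 66
85 = 1 × 66 + 19
66 = 3 × 19 + 9
19 = 2 × 9 + 1
9 = 9 × 1 + 0
Continued fraction: [1; 1, 3, 2, 9]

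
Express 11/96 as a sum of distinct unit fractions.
1/9 + 1/288

Greedy algorithm:
11/96: ceiling(96/11) = 9, use 1/9
1/288: ceiling(288/1) = 288, use 1/288
Result: 11/96 = 1/9 + 1/288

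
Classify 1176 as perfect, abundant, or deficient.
abundant

Proper divisors of 1176: sum = 1 + 2 + 3 + 4 + 6 + 7 + 8 + 12 + ... + 196 + 294 + 392 + 588 (23 divisors) = 2244
Since 2244 > 1176, 1176 is abundant.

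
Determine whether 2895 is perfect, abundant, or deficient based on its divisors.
deficient

Proper divisors of 2895: sum = 1 + 3 + 5 + 15 + 193 + 579 + 965 = 1761
Since 1761 < 2895, 2895 is deficient.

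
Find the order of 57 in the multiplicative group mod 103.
6

103 is prime, so ord(57) divides φ(103) = 102.
Divisors of 102: 1, 2, 3, 6, 17, 34, 51, 102.
Repeated squaring: 57^1 ≡ 57, 57^2 ≡ 56, 57^4 ≡ 46, 57^8 ≡ 56, 57^16 ≡ 46, 57^32 ≡ 56, 57^64 ≡ 46 (mod 103).
Test 57^d mod 103 for each divisor d in increasing order:
57^1 ≡ 57
57^2 ≡ 56
57^3 = 57^2·57^1 ≡ 102
57^6 = 57^4·57^2 ≡ 1  ← first divisor giving 1
The order is 6.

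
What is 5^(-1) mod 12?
5

gcd(5, 12) = 1, so the inverse exists.
Extended Euclidean algorithm on (12, 5):
12 = 2 × 5 + 2  ⟹  2 = (1)·12 + (-2)·5
5 = 2 × 2 + 1  ⟹  1 = (-2)·12 + (5)·5
So (5)·5 ≡ 1 (mod 12), i.e. 5^(-1) ≡ 5 (mod 12).
Check: 5 × 5 = 25 ≡ 1 (mod 12)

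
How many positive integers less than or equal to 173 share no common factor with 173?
172

173 = 173
φ(n) = n × ∏(1 - 1/p) for each prime p dividing n
φ(173) = 173 × (1 - 1/173) = 172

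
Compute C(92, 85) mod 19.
2

Using Lucas' theorem:
Write n=92 and k=85 in base 19:
n in base 19: [4, 16]
k in base 19: [4, 9]
C(92,85) mod 19 = ∏ C(n_i, k_i) mod 19
Digit binomials (mod 19): C(4,4) = 1; C(16,9) = 11440 ≡ 2
Product: 1 × 2 = 2 ≡ 2 (mod 19)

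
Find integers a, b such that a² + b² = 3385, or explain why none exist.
24² + 53² (a=24, b=53)

Factorization: 3385 = 5 × 677
By Fermat: n is sum of two squares iff every prime p ≡ 3 (mod 4) appears to even power.
All primes ≡ 3 (mod 4) appear to even power.
Search a = 0, 1, 2, … for 3385 - a² a perfect square: first hit at a = 24: 3385 - 576 = 2809 = 53².
3385 = 24² + 53² = 576 + 2809 ✓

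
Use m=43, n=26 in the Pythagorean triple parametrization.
(1173, 2236, 2525)

Euclid's formula: a = m² - n², b = 2mn, c = m² + n²
m = 43, n = 26
a = 43² - 26² = 1849 - 676 = 1173
b = 2 × 43 × 26 = 2236
c = 43² + 26² = 1849 + 676 = 2525
Verification: 1173² + 2236² = 1375929 + 4999696 = 6375625 = 2525² ✓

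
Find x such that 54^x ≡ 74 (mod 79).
59

Baby-step giant-step with step n = ⌈√79⌉ = 9.
Baby steps 54^j mod 79 (j:value) for j=0..8: 0:1, 1:54, 2:72, 3:17, 4:49, 5:39, 6:52, 7:43, 8:31.
Giant-step multiplier: 54^(-9) ≡ 54^(78-9) = 54^69 ≡ 58 (mod 79).
Giant steps γ_i = 74·58^i mod 79: γ_0=74, γ_1=26, γ_2=7, γ_3=11, γ_4=6, γ_5=32, γ_6=39 (in table at j=5).
x = i·n + j = 6·9 + 5 = 59.
Check: 54^59 ≡ 74 (mod 79).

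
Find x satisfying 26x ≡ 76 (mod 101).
x ≡ 34 (mod 101)

gcd(26, 101) = 1, which divides 76, so solutions exist.
Find 26^(-1) mod 101 by the extended Euclidean algorithm:
101 = 3 × 26 + 23  ⟹  23 = (1)·101 + (-3)·26
26 = 1 × 23 + 3  ⟹  3 = (-1)·101 + (4)·26
23 = 7 × 3 + 2  ⟹  2 = (8)·101 + (-31)·26
3 = 1 × 2 + 1  ⟹  1 = (-9)·101 + (35)·26
So (35)·26 ≡ 1 (mod 101), i.e. 26^(-1) ≡ 35 (mod 101).
x ≡ 35 × 76 = 2660 ≡ 34 (mod 101).
Check: 26 × 34 = 884 ≡ 76 (mod 101).
Unique solution: x ≡ 34 (mod 101)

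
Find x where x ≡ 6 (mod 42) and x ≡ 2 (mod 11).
90

Using Chinese Remainder Theorem:
M = 42 × 11 = 462
M1 = 11, M2 = 42
y1 = 11^(-1) mod 42 = 23
y2 = 42^(-1) mod 11 = 5
x = (6×11×23 + 2×42×5) mod 462 = 90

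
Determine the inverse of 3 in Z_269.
90

gcd(3, 269) = 1, so the inverse exists.
Extended Euclidean algorithm on (269, 3):
269 = 89 × 3 + 2  ⟹  2 = (1)·269 + (-89)·3
3 = 1 × 2 + 1  ⟹  1 = (-1)·269 + (90)·3
So (90)·3 ≡ 1 (mod 269), i.e. 3^(-1) ≡ 90 (mod 269).
Check: 3 × 90 = 270 ≡ 1 (mod 269)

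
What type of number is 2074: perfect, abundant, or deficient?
deficient

Proper divisors of 2074: sum = 1 + 2 + 17 + 34 + 61 + 122 + 1037 = 1274
Since 1274 < 2074, 2074 is deficient.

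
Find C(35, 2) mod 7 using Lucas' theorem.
0

Using Lucas' theorem:
Write n=35 and k=2 in base 7:
n in base 7: [5, 0]
k in base 7: [0, 2]
C(35,2) mod 7 = ∏ C(n_i, k_i) mod 7
Digit binomials (mod 7): C(5,0) = 1; C(0,2) = 0 (k_i > n_i)
Product: 1 × 0 = 0 ≡ 0 (mod 7)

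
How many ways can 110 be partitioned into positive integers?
607163746

p(n) counts ways to write n as a sum of positive integers (order ignored).
Euler's pentagonal recurrence: p(k) = p(k-1) + p(k-2) - p(k-5) - p(k-7) + p(k-12) + p(k-15) - ... (offsets j(3j∓1)/2, signs ++--, p(0)=1, p(<0)=0).
DP table for k = 0..109: p(0)=1, p(1)=1, p(2)=2, p(3)=3, p(4)=5, p(5)=7, p(6)=11, p(7)=15, p(8)=22, p(9)=30, p(10)=42, p(11)=56, p(12)=77, p(13)=101, p(14)=135, p(15)=176, p(16)=231, p(17)=297, p(18)=385, p(19)=490, p(20)=627, p(21)=792, p(22)=1002, p(23)=1255, p(24)=1575, p(25)=1958, p(26)=2436, p(27)=3010, p(28)=3718, p(29)=4565, p(30)=5604, p(31)=6842, p(32)=8349, p(33)=10143, p(34)=12310, p(35)=14883, p(36)=17977, p(37)=21637, p(38)=26015, p(39)=31185, p(40)=37338, p(41)=44583, p(42)=53174, p(43)=63261, p(44)=75175, p(45)=89134, p(46)=105558, p(47)=124754, p(48)=147273, p(49)=173525, p(50)=204226, p(51)=239943, p(52)=281589, p(53)=329931, p(54)=386155, p(55)=451276, p(56)=526823, p(57)=614154, p(58)=715220, p(59)=831820, p(60)=966467, p(61)=1121505, p(62)=1300156, p(63)=1505499, p(64)=1741630, p(65)=2012558, p(66)=2323520, p(67)=2679689, p(68)=3087735, p(69)=3554345, p(70)=4087968, p(71)=4697205, p(72)=5392783, p(73)=6185689, p(74)=7089500, p(75)=8118264, p(76)=9289091, p(77)=10619863, p(78)=12132164, p(79)=13848650, p(80)=15796476, p(81)=18004327, p(82)=20506255, p(83)=23338469, p(84)=26543660, p(85)=30167357, p(86)=34262962, p(87)=38887673, p(88)=44108109, p(89)=49995925, p(90)=56634173, p(91)=64112359, p(92)=72533807, p(93)=82010177, p(94)=92669720, p(95)=104651419, p(96)=118114304, p(97)=133230930, p(98)=150198136, p(99)=169229875, p(100)=190569292, p(101)=214481126, p(102)=241265379, p(103)=271248950, p(104)=304801365, p(105)=342325709, p(106)=384276336, p(107)=431149389, p(108)=483502844, p(109)=541946240.
Final step: p(110) = p(109) + p(108) - p(105) - p(103) + p(98) + p(95) - p(88) - p(84) + p(75) + p(70) - p(59) - p(53) + p(40) + p(33) - p(18) - p(10)
= 541946240 + 483502844 - 342325709 - 271248950 + 150198136 + 104651419 - 44108109 - 26543660 + 8118264 + 4087968 - 831820 - 329931 + 37338 + 10143 - 385 - 42
= 607163746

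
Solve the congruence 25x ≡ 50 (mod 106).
x ≡ 2 (mod 106)

gcd(25, 106) = 1, which divides 50, so solutions exist.
Find 25^(-1) mod 106 by the extended Euclidean algorithm:
106 = 4 × 25 + 6  ⟹  6 = (1)·106 + (-4)·25
25 = 4 × 6 + 1  ⟹  1 = (-4)·106 + (17)·25
So (17)·25 ≡ 1 (mod 106), i.e. 25^(-1) ≡ 17 (mod 106).
x ≡ 17 × 50 = 850 ≡ 2 (mod 106).
Check: 25 × 2 = 50 ≡ 50 (mod 106).
Unique solution: x ≡ 2 (mod 106)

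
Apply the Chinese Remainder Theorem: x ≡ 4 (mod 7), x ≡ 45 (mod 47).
186

Using Chinese Remainder Theorem:
M = 7 × 47 = 329
M1 = 47, M2 = 7
y1 = 47^(-1) mod 7 = 3
y2 = 7^(-1) mod 47 = 27
x = (4×47×3 + 45×7×27) mod 329 = 186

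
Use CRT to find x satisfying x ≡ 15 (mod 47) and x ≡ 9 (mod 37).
1378

Using Chinese Remainder Theorem:
M = 47 × 37 = 1739
M1 = 37, M2 = 47
y1 = 37^(-1) mod 47 = 14
y2 = 47^(-1) mod 37 = 26
x = (15×37×14 + 9×47×26) mod 1739 = 1378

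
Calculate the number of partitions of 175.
435157697830

p(n) counts ways to write n as a sum of positive integers (order ignored).
Euler's pentagonal recurrence: p(k) = p(k-1) + p(k-2) - p(k-5) - p(k-7) + p(k-12) + p(k-15) - ... (offsets j(3j∓1)/2, signs ++--, p(0)=1, p(<0)=0).
DP table for k = 0..174: p(0)=1, p(1)=1, p(2)=2, p(3)=3, p(4)=5, p(5)=7, p(6)=11, p(7)=15, p(8)=22, p(9)=30, p(10)=42, p(11)=56, p(12)=77, p(13)=101, p(14)=135, p(15)=176, p(16)=231, p(17)=297, p(18)=385, p(19)=490, p(20)=627, p(21)=792, p(22)=1002, p(23)=1255, p(24)=1575, p(25)=1958, p(26)=2436, p(27)=3010, p(28)=3718, p(29)=4565, p(30)=5604, p(31)=6842, p(32)=8349, p(33)=10143, p(34)=12310, p(35)=14883, p(36)=17977, p(37)=21637, p(38)=26015, p(39)=31185, p(40)=37338, p(41)=44583, p(42)=53174, p(43)=63261, p(44)=75175, p(45)=89134, p(46)=105558, p(47)=124754, p(48)=147273, p(49)=173525, p(50)=204226, p(51)=239943, p(52)=281589, p(53)=329931, p(54)=386155, p(55)=451276, p(56)=526823, p(57)=614154, p(58)=715220, p(59)=831820, p(60)=966467, p(61)=1121505, p(62)=1300156, p(63)=1505499, p(64)=1741630, p(65)=2012558, p(66)=2323520, p(67)=2679689, p(68)=3087735, p(69)=3554345, p(70)=4087968, p(71)=4697205, p(72)=5392783, p(73)=6185689, p(74)=7089500, p(75)=8118264, p(76)=9289091, p(77)=10619863, p(78)=12132164, p(79)=13848650, p(80)=15796476, p(81)=18004327, p(82)=20506255, p(83)=23338469, p(84)=26543660, p(85)=30167357, p(86)=34262962, p(87)=38887673, p(88)=44108109, p(89)=49995925, p(90)=56634173, p(91)=64112359, p(92)=72533807, p(93)=82010177, p(94)=92669720, p(95)=104651419, p(96)=118114304, p(97)=133230930, p(98)=150198136, p(99)=169229875, p(100)=190569292, p(101)=214481126, p(102)=241265379, p(103)=271248950, p(104)=304801365, p(105)=342325709, p(106)=384276336, p(107)=431149389, p(108)=483502844, p(109)=541946240, p(110)=607163746, p(111)=679903203, p(112)=761002156, p(113)=851376628, p(114)=952050665, p(115)=1064144451, p(116)=1188908248, p(117)=1327710076, p(118)=1482074143, p(119)=1653668665, p(120)=1844349560, p(121)=2056148051, p(122)=2291320912, p(123)=2552338241, p(124)=2841940500, p(125)=3163127352, p(126)=3519222692, p(127)=3913864295, p(128)=4351078600, p(129)=4835271870, p(130)=5371315400, p(131)=5964539504, p(132)=6620830889, p(133)=7346629512, p(134)=8149040695, p(135)=9035836076, p(136)=10015581680, p(137)=11097645016, p(138)=12292341831, p(139)=13610949895, p(140)=15065878135, p(141)=16670689208, p(142)=18440293320, p(143)=20390982757, p(144)=22540654445, p(145)=24908858009, p(146)=27517052599, p(147)=30388671978, p(148)=33549419497, p(149)=37027355200, p(150)=40853235313, p(151)=45060624582, p(152)=49686288421, p(153)=54770336324, p(154)=60356673280, p(155)=66493182097, p(156)=73232243759, p(157)=80630964769, p(158)=88751778802, p(159)=97662728555, p(160)=107438159466, p(161)=118159068427, p(162)=129913904637, p(163)=142798995930, p(164)=156919475295, p(165)=172389800255, p(166)=189334822579, p(167)=207890420102, p(168)=228204732751, p(169)=250438925115, p(170)=274768617130, p(171)=301384802048, p(172)=330495499613, p(173)=362326859895, p(174)=397125074750.
Final step: p(175) = p(174) + p(173) - p(170) - p(168) + p(163) + p(160) - p(153) - p(149) + p(140) + p(135) - p(124) - p(118) + p(105) + p(98) - p(83) - p(75) + p(58) + p(49) - p(30) - p(20)
= 397125074750 + 362326859895 - 274768617130 - 228204732751 + 142798995930 + 107438159466 - 54770336324 - 37027355200 + 15065878135 + 9035836076 - 2841940500 - 1482074143 + 342325709 + 150198136 - 23338469 - 8118264 + 715220 + 173525 - 5604 - 627
= 435157697830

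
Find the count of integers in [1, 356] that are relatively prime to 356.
176

356 = 2^2 × 89
φ(n) = n × ∏(1 - 1/p) for each prime p dividing n
φ(356) = 356 × (1 - 1/2) × (1 - 1/89) = 176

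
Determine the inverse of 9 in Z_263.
117

gcd(9, 263) = 1, so the inverse exists.
Extended Euclidean algorithm on (263, 9):
263 = 29 × 9 + 2  ⟹  2 = (1)·263 + (-29)·9
9 = 4 × 2 + 1  ⟹  1 = (-4)·263 + (117)·9
So (117)·9 ≡ 1 (mod 263), i.e. 9^(-1) ≡ 117 (mod 263).
Check: 9 × 117 = 1053 ≡ 1 (mod 263)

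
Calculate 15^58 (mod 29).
22

Repeated squaring. Binary of 58 = 111010.
15^1 ≡ 15 (mod 29); 15^2 ≡ 22 (mod 29); 15^4 ≡ 20 (mod 29); 15^8 ≡ 23 (mod 29); 15^16 ≡ 7 (mod 29); 15^32 ≡ 20 (mod 29)
15^58 = 15^2 × 15^8 × 15^16 × 15^32 ≡ 22 (mod 29)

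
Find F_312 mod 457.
125

Matrix identity: Q^n = [[F_(n+1), F_n], [F_n, F_(n-1)]] with Q = [[1,1],[1,0]].
n = 312 = 100111000₂. Square-and-multiply, entries mod 457:
Q^1 = [[1,1],[1,0]]
Q^2 = (Q^1)² = [[2,1],[1,1]]
Q^4 = (Q^2)² = [[5,3],[3,2]]
Q^9 = (Q^4)²·Q = [[55,34],[34,21]]
Q^19 = (Q^9)²·Q = [[367,68],[68,299]]
Q^39 = (Q^19)²·Q = [[430,385],[385,45]]
Q^78 = (Q^39)² = [[429,75],[75,354]]
Q^156 = (Q^78)² = [[11,229],[229,239]]
Q^312 = (Q^156)² = [[7,125],[125,339]]
F_312 mod 457 = Q^312[0][1] = 125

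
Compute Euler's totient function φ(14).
6

14 = 2 × 7
φ(n) = n × ∏(1 - 1/p) for each prime p dividing n
φ(14) = 14 × (1 - 1/2) × (1 - 1/7) = 6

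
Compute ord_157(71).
39

157 is prime, so ord(71) divides φ(157) = 156.
Divisors of 156: 1, 2, 3, 4, 6, 12, 13, 26, 39, 52, 78, 156.
Repeated squaring: 71^1 ≡ 71, 71^2 ≡ 17, 71^4 ≡ 132, 71^8 ≡ 154, 71^16 ≡ 9, 71^32 ≡ 81, 71^64 ≡ 124, 71^128 ≡ 147 (mod 157).
Test 71^d mod 157 for each divisor d in increasing order:
71^1 ≡ 71
71^2 ≡ 17
71^3 = 71^2·71^1 ≡ 108
71^4 ≡ 132
71^6 = 71^4·71^2 ≡ 46
71^12 = 71^8·71^4 ≡ 75
71^13 = 71^8·71^4·71^1 ≡ 144
71^26 = 71^16·71^8·71^2 ≡ 12
71^39 = 71^32·71^4·71^2·71^1 ≡ 1  ← first divisor giving 1
The order is 39.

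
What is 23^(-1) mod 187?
122

gcd(23, 187) = 1, so the inverse exists.
Extended Euclidean algorithm on (187, 23):
187 = 8 × 23 + 3  ⟹  3 = (1)·187 + (-8)·23
23 = 7 × 3 + 2  ⟹  2 = (-7)·187 + (57)·23
3 = 1 × 2 + 1  ⟹  1 = (8)·187 + (-65)·23
So (-65)·23 ≡ 1 (mod 187), i.e. 23^(-1) ≡ -65 ≡ 122 (mod 187).
Check: 23 × 122 = 2806 ≡ 1 (mod 187)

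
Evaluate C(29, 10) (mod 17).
15

Using Lucas' theorem:
Write n=29 and k=10 in base 17:
n in base 17: [1, 12]
k in base 17: [0, 10]
C(29,10) mod 17 = ∏ C(n_i, k_i) mod 17
Digit binomials (mod 17): C(1,0) = 1; C(12,10) = 66 ≡ 15
Product: 1 × 15 = 15 ≡ 15 (mod 17)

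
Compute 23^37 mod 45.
23

Repeated squaring. Binary of 37 = 100101.
23^1 ≡ 23 (mod 45); 23^2 ≡ 34 (mod 45); 23^4 ≡ 31 (mod 45); 23^8 ≡ 16 (mod 45); 23^16 ≡ 31 (mod 45); 23^32 ≡ 16 (mod 45)
23^37 = 23^1 × 23^4 × 23^32 ≡ 23 (mod 45)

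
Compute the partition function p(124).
2841940500

p(n) counts ways to write n as a sum of positive integers (order ignored).
Euler's pentagonal recurrence: p(k) = p(k-1) + p(k-2) - p(k-5) - p(k-7) + p(k-12) + p(k-15) - ... (offsets j(3j∓1)/2, signs ++--, p(0)=1, p(<0)=0).
DP table for k = 0..123: p(0)=1, p(1)=1, p(2)=2, p(3)=3, p(4)=5, p(5)=7, p(6)=11, p(7)=15, p(8)=22, p(9)=30, p(10)=42, p(11)=56, p(12)=77, p(13)=101, p(14)=135, p(15)=176, p(16)=231, p(17)=297, p(18)=385, p(19)=490, p(20)=627, p(21)=792, p(22)=1002, p(23)=1255, p(24)=1575, p(25)=1958, p(26)=2436, p(27)=3010, p(28)=3718, p(29)=4565, p(30)=5604, p(31)=6842, p(32)=8349, p(33)=10143, p(34)=12310, p(35)=14883, p(36)=17977, p(37)=21637, p(38)=26015, p(39)=31185, p(40)=37338, p(41)=44583, p(42)=53174, p(43)=63261, p(44)=75175, p(45)=89134, p(46)=105558, p(47)=124754, p(48)=147273, p(49)=173525, p(50)=204226, p(51)=239943, p(52)=281589, p(53)=329931, p(54)=386155, p(55)=451276, p(56)=526823, p(57)=614154, p(58)=715220, p(59)=831820, p(60)=966467, p(61)=1121505, p(62)=1300156, p(63)=1505499, p(64)=1741630, p(65)=2012558, p(66)=2323520, p(67)=2679689, p(68)=3087735, p(69)=3554345, p(70)=4087968, p(71)=4697205, p(72)=5392783, p(73)=6185689, p(74)=7089500, p(75)=8118264, p(76)=9289091, p(77)=10619863, p(78)=12132164, p(79)=13848650, p(80)=15796476, p(81)=18004327, p(82)=20506255, p(83)=23338469, p(84)=26543660, p(85)=30167357, p(86)=34262962, p(87)=38887673, p(88)=44108109, p(89)=49995925, p(90)=56634173, p(91)=64112359, p(92)=72533807, p(93)=82010177, p(94)=92669720, p(95)=104651419, p(96)=118114304, p(97)=133230930, p(98)=150198136, p(99)=169229875, p(100)=190569292, p(101)=214481126, p(102)=241265379, p(103)=271248950, p(104)=304801365, p(105)=342325709, p(106)=384276336, p(107)=431149389, p(108)=483502844, p(109)=541946240, p(110)=607163746, p(111)=679903203, p(112)=761002156, p(113)=851376628, p(114)=952050665, p(115)=1064144451, p(116)=1188908248, p(117)=1327710076, p(118)=1482074143, p(119)=1653668665, p(120)=1844349560, p(121)=2056148051, p(122)=2291320912, p(123)=2552338241.
Final step: p(124) = p(123) + p(122) - p(119) - p(117) + p(112) + p(109) - p(102) - p(98) + p(89) + p(84) - p(73) - p(67) + p(54) + p(47) - p(32) - p(24) + p(7)
= 2552338241 + 2291320912 - 1653668665 - 1327710076 + 761002156 + 541946240 - 241265379 - 150198136 + 49995925 + 26543660 - 6185689 - 2679689 + 386155 + 124754 - 8349 - 1575 + 15
= 2841940500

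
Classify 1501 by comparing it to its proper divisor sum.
deficient

Proper divisors of 1501: sum = 1 + 19 + 79 = 99
Since 99 < 1501, 1501 is deficient.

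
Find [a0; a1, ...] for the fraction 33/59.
[0; 1, 1, 3, 1, 2, 2]

Euclidean algorithm steps:
33 = 0 × 59 + 33
59 = 1 × 33 + 26
33 = 1 × 26 + 7
26 = 3 × 7 + 5
7 = 1 × 5 + 2
5 = 2 × 2 + 1
2 = 2 × 1 + 0
Continued fraction: [0; 1, 1, 3, 1, 2, 2]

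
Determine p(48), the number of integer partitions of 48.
147273

p(n) counts ways to write n as a sum of positive integers (order ignored).
Euler's pentagonal recurrence: p(k) = p(k-1) + p(k-2) - p(k-5) - p(k-7) + p(k-12) + p(k-15) - ... (offsets j(3j∓1)/2, signs ++--, p(0)=1, p(<0)=0).
DP table for k = 0..47: p(0)=1, p(1)=1, p(2)=2, p(3)=3, p(4)=5, p(5)=7, p(6)=11, p(7)=15, p(8)=22, p(9)=30, p(10)=42, p(11)=56, p(12)=77, p(13)=101, p(14)=135, p(15)=176, p(16)=231, p(17)=297, p(18)=385, p(19)=490, p(20)=627, p(21)=792, p(22)=1002, p(23)=1255, p(24)=1575, p(25)=1958, p(26)=2436, p(27)=3010, p(28)=3718, p(29)=4565, p(30)=5604, p(31)=6842, p(32)=8349, p(33)=10143, p(34)=12310, p(35)=14883, p(36)=17977, p(37)=21637, p(38)=26015, p(39)=31185, p(40)=37338, p(41)=44583, p(42)=53174, p(43)=63261, p(44)=75175, p(45)=89134, p(46)=105558, p(47)=124754.
Final step: p(48) = p(47) + p(46) - p(43) - p(41) + p(36) + p(33) - p(26) - p(22) + p(13) + p(8)
= 124754 + 105558 - 63261 - 44583 + 17977 + 10143 - 2436 - 1002 + 101 + 22
= 147273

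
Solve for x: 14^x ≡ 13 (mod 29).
10

Baby-step giant-step with step n = ⌈√29⌉ = 6.
Baby steps 14^j mod 29 (j:value) for j=0..5: 0:1, 1:14, 2:22, 3:18, 4:20, 5:19.
Giant-step multiplier: 14^(-6) ≡ 14^(28-6) = 14^22 ≡ 6 (mod 29).
Giant steps γ_i = 13·6^i mod 29: γ_0=13, γ_1=20 (in table at j=4).
x = i·n + j = 1·6 + 4 = 10.
Check: 14^10 ≡ 13 (mod 29).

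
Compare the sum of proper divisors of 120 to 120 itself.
abundant

Proper divisors of 120: sum = 1 + 2 + 3 + 4 + 5 + 6 + 8 + 10 + 12 + 15 + 20 + 24 + 30 + 40 + 60 = 240
Since 240 > 120, 120 is abundant.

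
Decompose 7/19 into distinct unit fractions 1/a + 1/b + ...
1/3 + 1/29 + 1/1653

Greedy algorithm:
7/19: ceiling(19/7) = 3, use 1/3
2/57: ceiling(57/2) = 29, use 1/29
1/1653: ceiling(1653/1) = 1653, use 1/1653
Result: 7/19 = 1/3 + 1/29 + 1/1653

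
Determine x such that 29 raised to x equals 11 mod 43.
12

Baby-step giant-step with step n = ⌈√43⌉ = 7.
Baby steps 29^j mod 43 (j:value) for j=0..6: 0:1, 1:29, 2:24, 3:8, 4:17, 5:20, 6:21.
Giant-step multiplier: 29^(-7) ≡ 29^(42-7) = 29^35 ≡ 37 (mod 43).
Giant steps γ_i = 11·37^i mod 43: γ_0=11, γ_1=20 (in table at j=5).
x = i·n + j = 1·7 + 5 = 12.
Check: 29^12 ≡ 11 (mod 43).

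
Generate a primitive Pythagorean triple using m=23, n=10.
(429, 460, 629)

Euclid's formula: a = m² - n², b = 2mn, c = m² + n²
m = 23, n = 10
a = 23² - 10² = 529 - 100 = 429
b = 2 × 23 × 10 = 460
c = 23² + 10² = 529 + 100 = 629
Verification: 429² + 460² = 184041 + 211600 = 395641 = 629² ✓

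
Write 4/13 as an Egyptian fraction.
1/4 + 1/18 + 1/468

Greedy algorithm:
4/13: ceiling(13/4) = 4, use 1/4
3/52: ceiling(52/3) = 18, use 1/18
1/468: ceiling(468/1) = 468, use 1/468
Result: 4/13 = 1/4 + 1/18 + 1/468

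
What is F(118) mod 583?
373

Matrix identity: Q^n = [[F_(n+1), F_n], [F_n, F_(n-1)]] with Q = [[1,1],[1,0]].
n = 118 = 1110110₂. Square-and-multiply, entries mod 583:
Q^1 = [[1,1],[1,0]]
Q^3 = (Q^1)²·Q = [[3,2],[2,1]]
Q^7 = (Q^3)²·Q = [[21,13],[13,8]]
Q^14 = (Q^7)² = [[27,377],[377,233]]
Q^29 = (Q^14)²·Q = [[99,23],[23,76]]
Q^59 = (Q^29)²·Q = [[363,419],[419,527]]
Q^118 = (Q^59)² = [[89,373],[373,299]]
F_118 mod 583 = Q^118[0][1] = 373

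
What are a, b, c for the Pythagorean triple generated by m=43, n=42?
(85, 3612, 3613)

Euclid's formula: a = m² - n², b = 2mn, c = m² + n²
m = 43, n = 42
a = 43² - 42² = 1849 - 1764 = 85
b = 2 × 43 × 42 = 3612
c = 43² + 42² = 1849 + 1764 = 3613
Verification: 85² + 3612² = 7225 + 13046544 = 13053769 = 3613² ✓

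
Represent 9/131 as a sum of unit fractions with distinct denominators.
1/15 + 1/492 + 1/322260

Greedy algorithm:
9/131: ceiling(131/9) = 15, use 1/15
4/1965: ceiling(1965/4) = 492, use 1/492
1/322260: ceiling(322260/1) = 322260, use 1/322260
Result: 9/131 = 1/15 + 1/492 + 1/322260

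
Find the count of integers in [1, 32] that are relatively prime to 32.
16

32 = 2^5
φ(n) = n × ∏(1 - 1/p) for each prime p dividing n
φ(32) = 32 × (1 - 1/2) = 16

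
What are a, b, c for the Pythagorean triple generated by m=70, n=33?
(3811, 4620, 5989)

Euclid's formula: a = m² - n², b = 2mn, c = m² + n²
m = 70, n = 33
a = 70² - 33² = 4900 - 1089 = 3811
b = 2 × 70 × 33 = 4620
c = 70² + 33² = 4900 + 1089 = 5989
Verification: 3811² + 4620² = 14523721 + 21344400 = 35868121 = 5989² ✓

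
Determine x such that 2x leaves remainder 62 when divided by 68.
x ≡ 31 (mod 34)

gcd(2, 68) = 2, which divides 62, so solutions exist.
Divide through by 2: x ≡ 31 (mod 34).
The coefficient of x is now 1, so x ≡ 31 (mod 34).
Check: 2 × 31 = 62 ≡ 62 (mod 68).
x ≡ 31 (mod 34), giving 2 solutions mod 68.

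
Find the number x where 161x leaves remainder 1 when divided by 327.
65

gcd(161, 327) = 1, so the inverse exists.
Extended Euclidean algorithm on (327, 161):
327 = 2 × 161 + 5  ⟹  5 = (1)·327 + (-2)·161
161 = 32 × 5 + 1  ⟹  1 = (-32)·327 + (65)·161
So (65)·161 ≡ 1 (mod 327), i.e. 161^(-1) ≡ 65 (mod 327).
Check: 161 × 65 = 10465 ≡ 1 (mod 327)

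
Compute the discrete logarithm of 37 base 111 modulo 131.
97

Baby-step giant-step with step n = ⌈√131⌉ = 12.
Baby steps 111^j mod 131 (j:value) for j=0..11: 0:1, 1:111, 2:7, 3:122, 4:49, 5:68, 6:81, 7:83, 8:43, 9:57, 10:39, 11:6.
Giant-step multiplier: 111^(-12) ≡ 111^(130-12) = 111^118 ≡ 12 (mod 131).
Giant steps γ_i = 37·12^i mod 131: γ_0=37, γ_1=51, γ_2=88, γ_3=8, γ_4=96, γ_5=104, γ_6=69, γ_7=42, γ_8=111 (in table at j=1).
x = i·n + j = 8·12 + 1 = 97.
Check: 111^97 ≡ 37 (mod 131).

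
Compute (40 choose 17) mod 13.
0

Using Lucas' theorem:
Write n=40 and k=17 in base 13:
n in base 13: [3, 1]
k in base 13: [1, 4]
C(40,17) mod 13 = ∏ C(n_i, k_i) mod 13
Digit binomials (mod 13): C(3,1) = 3; C(1,4) = 0 (k_i > n_i)
Product: 3 × 0 = 0 ≡ 0 (mod 13)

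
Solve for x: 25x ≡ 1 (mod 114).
73

gcd(25, 114) = 1, so the inverse exists.
Extended Euclidean algorithm on (114, 25):
114 = 4 × 25 + 14  ⟹  14 = (1)·114 + (-4)·25
25 = 1 × 14 + 11  ⟹  11 = (-1)·114 + (5)·25
14 = 1 × 11 + 3  ⟹  3 = (2)·114 + (-9)·25
11 = 3 × 3 + 2  ⟹  2 = (-7)·114 + (32)·25
3 = 1 × 2 + 1  ⟹  1 = (9)·114 + (-41)·25
So (-41)·25 ≡ 1 (mod 114), i.e. 25^(-1) ≡ -41 ≡ 73 (mod 114).
Check: 25 × 73 = 1825 ≡ 1 (mod 114)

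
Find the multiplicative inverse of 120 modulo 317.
177

gcd(120, 317) = 1, so the inverse exists.
Extended Euclidean algorithm on (317, 120):
317 = 2 × 120 + 77  ⟹  77 = (1)·317 + (-2)·120
120 = 1 × 77 + 43  ⟹  43 = (-1)·317 + (3)·120
77 = 1 × 43 + 34  ⟹  34 = (2)·317 + (-5)·120
43 = 1 × 34 + 9  ⟹  9 = (-3)·317 + (8)·120
34 = 3 × 9 + 7  ⟹  7 = (11)·317 + (-29)·120
9 = 1 × 7 + 2  ⟹  2 = (-14)·317 + (37)·120
7 = 3 × 2 + 1  ⟹  1 = (53)·317 + (-140)·120
So (-140)·120 ≡ 1 (mod 317), i.e. 120^(-1) ≡ -140 ≡ 177 (mod 317).
Check: 120 × 177 = 21240 ≡ 1 (mod 317)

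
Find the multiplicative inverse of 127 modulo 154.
57

gcd(127, 154) = 1, so the inverse exists.
Extended Euclidean algorithm on (154, 127):
154 = 1 × 127 + 27  ⟹  27 = (1)·154 + (-1)·127
127 = 4 × 27 + 19  ⟹  19 = (-4)·154 + (5)·127
27 = 1 × 19 + 8  ⟹  8 = (5)·154 + (-6)·127
19 = 2 × 8 + 3  ⟹  3 = (-14)·154 + (17)·127
8 = 2 × 3 + 2  ⟹  2 = (33)·154 + (-40)·127
3 = 1 × 2 + 1  ⟹  1 = (-47)·154 + (57)·127
So (57)·127 ≡ 1 (mod 154), i.e. 127^(-1) ≡ 57 (mod 154).
Check: 127 × 57 = 7239 ≡ 1 (mod 154)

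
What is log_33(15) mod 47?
11

Baby-step giant-step with step n = ⌈√47⌉ = 7.
Baby steps 33^j mod 47 (j:value) for j=0..6: 0:1, 1:33, 2:8, 3:29, 4:17, 5:44, 6:42.
Giant-step multiplier: 33^(-7) ≡ 33^(46-7) = 33^39 ≡ 45 (mod 47).
Giant steps γ_i = 15·45^i mod 47: γ_0=15, γ_1=17 (in table at j=4).
x = i·n + j = 1·7 + 4 = 11.
Check: 33^11 ≡ 15 (mod 47).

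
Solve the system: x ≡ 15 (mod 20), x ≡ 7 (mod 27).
115

Using Chinese Remainder Theorem:
M = 20 × 27 = 540
M1 = 27, M2 = 20
y1 = 27^(-1) mod 20 = 3
y2 = 20^(-1) mod 27 = 23
x = (15×27×3 + 7×20×23) mod 540 = 115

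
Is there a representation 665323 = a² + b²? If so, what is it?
Not possible

Factorization: 665323 = 19^3 × 97
By Fermat: n is sum of two squares iff every prime p ≡ 3 (mod 4) appears to even power.
Prime(s) ≡ 3 (mod 4) with odd exponent: [(19, 3)]
Therefore 665323 cannot be expressed as a² + b².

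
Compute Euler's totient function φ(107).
106

107 = 107
φ(n) = n × ∏(1 - 1/p) for each prime p dividing n
φ(107) = 107 × (1 - 1/107) = 106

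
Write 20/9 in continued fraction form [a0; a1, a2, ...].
[2; 4, 2]

Euclidean algorithm steps:
20 = 2 × 9 + 2
9 = 4 × 2 + 1
2 = 2 × 1 + 0
Continued fraction: [2; 4, 2]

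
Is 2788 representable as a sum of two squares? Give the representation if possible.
22² + 48² (a=22, b=48)

Factorization: 2788 = 2^2 × 17 × 41
By Fermat: n is sum of two squares iff every prime p ≡ 3 (mod 4) appears to even power.
All primes ≡ 3 (mod 4) appear to even power.
Search a = 0, 1, 2, … for 2788 - a² a perfect square: first hit at a = 22: 2788 - 484 = 2304 = 48².
2788 = 22² + 48² = 484 + 2304 ✓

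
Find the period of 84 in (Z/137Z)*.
136

137 is prime, so ord(84) divides φ(137) = 136.
Divisors of 136: 1, 2, 4, 8, 17, 34, 68, 136.
Repeated squaring: 84^1 ≡ 84, 84^2 ≡ 69, 84^4 ≡ 103, 84^8 ≡ 60, 84^16 ≡ 38, 84^32 ≡ 74, 84^64 ≡ 133, 84^128 ≡ 16 (mod 137).
Test 84^d mod 137 for each divisor d in increasing order:
84^1 ≡ 84
84^2 ≡ 69
84^4 ≡ 103
84^8 ≡ 60
84^17 = 84^16·84^1 ≡ 41
84^34 = 84^32·84^2 ≡ 37
84^68 = 84^64·84^4 ≡ 136
84^136 = 84^128·84^8 ≡ 1  ← first divisor giving 1
The order is 136.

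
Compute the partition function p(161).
118159068427

p(n) counts ways to write n as a sum of positive integers (order ignored).
Euler's pentagonal recurrence: p(k) = p(k-1) + p(k-2) - p(k-5) - p(k-7) + p(k-12) + p(k-15) - ... (offsets j(3j∓1)/2, signs ++--, p(0)=1, p(<0)=0).
DP table for k = 0..160: p(0)=1, p(1)=1, p(2)=2, p(3)=3, p(4)=5, p(5)=7, p(6)=11, p(7)=15, p(8)=22, p(9)=30, p(10)=42, p(11)=56, p(12)=77, p(13)=101, p(14)=135, p(15)=176, p(16)=231, p(17)=297, p(18)=385, p(19)=490, p(20)=627, p(21)=792, p(22)=1002, p(23)=1255, p(24)=1575, p(25)=1958, p(26)=2436, p(27)=3010, p(28)=3718, p(29)=4565, p(30)=5604, p(31)=6842, p(32)=8349, p(33)=10143, p(34)=12310, p(35)=14883, p(36)=17977, p(37)=21637, p(38)=26015, p(39)=31185, p(40)=37338, p(41)=44583, p(42)=53174, p(43)=63261, p(44)=75175, p(45)=89134, p(46)=105558, p(47)=124754, p(48)=147273, p(49)=173525, p(50)=204226, p(51)=239943, p(52)=281589, p(53)=329931, p(54)=386155, p(55)=451276, p(56)=526823, p(57)=614154, p(58)=715220, p(59)=831820, p(60)=966467, p(61)=1121505, p(62)=1300156, p(63)=1505499, p(64)=1741630, p(65)=2012558, p(66)=2323520, p(67)=2679689, p(68)=3087735, p(69)=3554345, p(70)=4087968, p(71)=4697205, p(72)=5392783, p(73)=6185689, p(74)=7089500, p(75)=8118264, p(76)=9289091, p(77)=10619863, p(78)=12132164, p(79)=13848650, p(80)=15796476, p(81)=18004327, p(82)=20506255, p(83)=23338469, p(84)=26543660, p(85)=30167357, p(86)=34262962, p(87)=38887673, p(88)=44108109, p(89)=49995925, p(90)=56634173, p(91)=64112359, p(92)=72533807, p(93)=82010177, p(94)=92669720, p(95)=104651419, p(96)=118114304, p(97)=133230930, p(98)=150198136, p(99)=169229875, p(100)=190569292, p(101)=214481126, p(102)=241265379, p(103)=271248950, p(104)=304801365, p(105)=342325709, p(106)=384276336, p(107)=431149389, p(108)=483502844, p(109)=541946240, p(110)=607163746, p(111)=679903203, p(112)=761002156, p(113)=851376628, p(114)=952050665, p(115)=1064144451, p(116)=1188908248, p(117)=1327710076, p(118)=1482074143, p(119)=1653668665, p(120)=1844349560, p(121)=2056148051, p(122)=2291320912, p(123)=2552338241, p(124)=2841940500, p(125)=3163127352, p(126)=3519222692, p(127)=3913864295, p(128)=4351078600, p(129)=4835271870, p(130)=5371315400, p(131)=5964539504, p(132)=6620830889, p(133)=7346629512, p(134)=8149040695, p(135)=9035836076, p(136)=10015581680, p(137)=11097645016, p(138)=12292341831, p(139)=13610949895, p(140)=15065878135, p(141)=16670689208, p(142)=18440293320, p(143)=20390982757, p(144)=22540654445, p(145)=24908858009, p(146)=27517052599, p(147)=30388671978, p(148)=33549419497, p(149)=37027355200, p(150)=40853235313, p(151)=45060624582, p(152)=49686288421, p(153)=54770336324, p(154)=60356673280, p(155)=66493182097, p(156)=73232243759, p(157)=80630964769, p(158)=88751778802, p(159)=97662728555, p(160)=107438159466.
Final step: p(161) = p(160) + p(159) - p(156) - p(154) + p(149) + p(146) - p(139) - p(135) + p(126) + p(121) - p(110) - p(104) + p(91) + p(84) - p(69) - p(61) + p(44) + p(35) - p(16) - p(6)
= 107438159466 + 97662728555 - 73232243759 - 60356673280 + 37027355200 + 27517052599 - 13610949895 - 9035836076 + 3519222692 + 2056148051 - 607163746 - 304801365 + 64112359 + 26543660 - 3554345 - 1121505 + 75175 + 14883 - 231 - 11
= 118159068427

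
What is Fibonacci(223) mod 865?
22

Matrix identity: Q^n = [[F_(n+1), F_n], [F_n, F_(n-1)]] with Q = [[1,1],[1,0]].
n = 223 = 11011111₂. Square-and-multiply, entries mod 865:
Q^1 = [[1,1],[1,0]]
Q^3 = (Q^1)²·Q = [[3,2],[2,1]]
Q^6 = (Q^3)² = [[13,8],[8,5]]
Q^13 = (Q^6)²·Q = [[377,233],[233,144]]
Q^27 = (Q^13)²·Q = [[356,63],[63,293]]
Q^55 = (Q^27)²·Q = [[322,90],[90,232]]
Q^111 = (Q^55)²·Q = [[754,199],[199,555]]
Q^223 = (Q^111)²·Q = [[148,22],[22,126]]
F_223 mod 865 = Q^223[0][1] = 22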